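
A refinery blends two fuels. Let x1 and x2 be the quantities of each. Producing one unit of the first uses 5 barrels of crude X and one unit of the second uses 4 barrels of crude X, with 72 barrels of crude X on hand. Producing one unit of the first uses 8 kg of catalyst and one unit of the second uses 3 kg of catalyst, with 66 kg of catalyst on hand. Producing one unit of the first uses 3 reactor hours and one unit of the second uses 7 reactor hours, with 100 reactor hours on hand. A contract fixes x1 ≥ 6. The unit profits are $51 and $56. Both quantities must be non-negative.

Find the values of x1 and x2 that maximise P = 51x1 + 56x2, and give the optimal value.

x1 = 6, x2 = 6, maximum P = 642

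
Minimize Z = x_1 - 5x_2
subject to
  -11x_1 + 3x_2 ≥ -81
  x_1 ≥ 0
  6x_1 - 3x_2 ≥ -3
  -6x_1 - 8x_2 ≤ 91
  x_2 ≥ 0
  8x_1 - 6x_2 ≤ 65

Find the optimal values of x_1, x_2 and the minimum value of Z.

x_1 = 84/5, x_2 = 173/5, minimum Z = -781/5

Extreme points and Z = x_1 - 5x_2:
  (84/5, 173/5) → Z = -781/5
  (81/11, 0) → Z = 81/11
  (0, 1) → Z = -5
  (0, 0) → Z = 0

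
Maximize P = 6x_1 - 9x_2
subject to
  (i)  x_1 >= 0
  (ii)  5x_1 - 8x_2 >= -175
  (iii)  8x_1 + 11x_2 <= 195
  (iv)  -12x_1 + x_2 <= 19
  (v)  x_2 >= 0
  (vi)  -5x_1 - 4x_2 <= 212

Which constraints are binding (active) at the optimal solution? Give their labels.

Vertices and P = 6x_1 - 9x_2:
  (0, 195/11) → P = -1755/11
  (0, 0) → P = 0
  (195/8, 0) → P = 585/4

The maximum is at (195/8, 0). Substituting into each constraint, equality holds for (iii) and (v); the remaining constraints have slack.

(iii) and (v)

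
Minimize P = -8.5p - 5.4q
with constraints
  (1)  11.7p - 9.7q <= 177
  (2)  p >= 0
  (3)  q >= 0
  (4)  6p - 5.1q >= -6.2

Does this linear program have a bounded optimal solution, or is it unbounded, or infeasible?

Vertices and P = -8.5p - 5.4q:
  (590/39, 0) → P = -5015/39
  (96284/147, 37818/49) → P = -7155328/735
  (0, 0) → P = 0
  (0, 62/51) → P = -558/85
The feasible region has finitely many vertices and no improving ray; the minimum is -7155328/735 at (96284/147, 37818/49).

bounded optimum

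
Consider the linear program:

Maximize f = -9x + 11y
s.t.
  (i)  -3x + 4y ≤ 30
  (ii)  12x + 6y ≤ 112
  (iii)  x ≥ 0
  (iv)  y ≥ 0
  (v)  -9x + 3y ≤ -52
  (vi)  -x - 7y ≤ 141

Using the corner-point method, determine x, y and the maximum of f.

x = 36/5, y = 64/15, maximum f = -268/15

Corner points and f = -9x + 11y:
  (28/3, 0) → f = -84
  (36/5, 64/15) → f = -268/15
  (52/9, 0) → f = -52

The binding constraints are 12x + 6y = 112 and -9x + 3y = -52.
Solving simultaneously gives x = 36/5, y = 64/15.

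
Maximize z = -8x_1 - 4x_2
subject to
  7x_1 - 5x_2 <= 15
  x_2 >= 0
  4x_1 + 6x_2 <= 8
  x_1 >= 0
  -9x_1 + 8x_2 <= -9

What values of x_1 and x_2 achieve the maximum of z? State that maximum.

Corner points and z = -8x_1 - 4x_2:
  (2, 0) → z = -16
  (1, 0) → z = -8
  (59/43, 18/43) → z = -544/43

x_1 = 1, x_2 = 0, maximum z = -8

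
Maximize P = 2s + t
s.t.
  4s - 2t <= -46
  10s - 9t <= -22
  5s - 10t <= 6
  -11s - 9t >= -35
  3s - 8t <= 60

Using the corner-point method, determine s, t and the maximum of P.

Feasible corners and P = 2s + t:
  (-236/15, -127/15) → P = -599/15
  (-172/29, 323/29) → P = -21/29
  (-276/5, -141/5) → P = -693/5
The feasible region is unbounded (it extends along (-9, 11), (-8, -3)), but P strictly decreases along every unbounded feasible direction, so there is no improving ray and the maximum is attained at a vertex.

The optimum lies where 4s - 2t = -46 and -11s - 9t = -35.
Solving simultaneously gives s = -172/29, t = 323/29.

s = -172/29, t = 323/29, maximum P = -21/29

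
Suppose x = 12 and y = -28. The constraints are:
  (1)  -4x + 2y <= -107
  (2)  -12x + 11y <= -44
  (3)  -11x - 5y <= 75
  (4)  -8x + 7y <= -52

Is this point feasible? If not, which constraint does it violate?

not feasible — violates (1)

Constraint (1): -4x + 2y = -104, which is not ≤ -107. All other constraints are satisfied.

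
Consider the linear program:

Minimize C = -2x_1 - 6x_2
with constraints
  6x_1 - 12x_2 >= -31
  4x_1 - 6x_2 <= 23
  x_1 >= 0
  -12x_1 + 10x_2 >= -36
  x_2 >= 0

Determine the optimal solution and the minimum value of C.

x_1 = 53/6, x_2 = 7, minimum C = -179/3

Corner points and C = -2x_1 - 6x_2:
  (0, 31/12) → C = -31/2
  (53/6, 7) → C = -179/3
  (0, 0) → C = 0
  (3, 0) → C = -6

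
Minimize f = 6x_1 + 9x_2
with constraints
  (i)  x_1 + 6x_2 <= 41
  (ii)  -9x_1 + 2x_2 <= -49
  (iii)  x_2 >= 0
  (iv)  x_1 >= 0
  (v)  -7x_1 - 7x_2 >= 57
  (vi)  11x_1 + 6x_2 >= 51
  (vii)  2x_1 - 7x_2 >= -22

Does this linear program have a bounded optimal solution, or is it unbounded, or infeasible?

infeasible

The boundaries x_1 + 6x_2 = 41 and x_2 = 0 meet at (41, 0), but that point violates -7x_1 - 7x_2 ≥ 57. Every candidate vertex is excluded by some other constraint, so the feasible region is empty.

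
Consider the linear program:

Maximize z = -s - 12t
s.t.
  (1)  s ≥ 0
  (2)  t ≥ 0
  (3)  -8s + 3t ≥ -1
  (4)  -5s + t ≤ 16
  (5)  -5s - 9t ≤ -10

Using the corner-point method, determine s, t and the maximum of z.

Feasible corners and z = -s - 12t:
  (0, 16) → z = -192
  (0, 10/9) → z = -40/3
  (13/29, 25/29) → z = -313/29
The feasible region is unbounded (it extends along (3, 8), (1, 5)), but z strictly decreases along every unbounded feasible direction, so there is no improving ray and the maximum is attained at a vertex.

s = 13/29, t = 25/29, maximum z = -313/29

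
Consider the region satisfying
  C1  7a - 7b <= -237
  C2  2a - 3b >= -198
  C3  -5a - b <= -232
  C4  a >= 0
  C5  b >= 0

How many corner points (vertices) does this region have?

3

The feasible vertices (each the meet of two boundaries and inside every other half-plane) are:
  (675/7, 912/7)
  (1387/42, 2809/42)
  (498/17, 1454/17)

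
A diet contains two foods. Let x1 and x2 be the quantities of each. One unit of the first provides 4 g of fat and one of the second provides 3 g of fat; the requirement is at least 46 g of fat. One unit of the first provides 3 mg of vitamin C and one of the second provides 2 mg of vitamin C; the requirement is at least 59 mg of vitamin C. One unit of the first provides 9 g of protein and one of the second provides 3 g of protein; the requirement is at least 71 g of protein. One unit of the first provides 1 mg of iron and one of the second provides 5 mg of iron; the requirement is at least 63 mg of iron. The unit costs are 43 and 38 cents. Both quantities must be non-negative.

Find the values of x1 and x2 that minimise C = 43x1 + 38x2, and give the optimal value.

x1 = 13, x2 = 10, minimum C = 939

Vertices and C = 43x1 + 38x2:
  (0, 59/2) → C = 1121
  (63, 0) → C = 2709
  (13, 10) → C = 939
The feasible region is unbounded (it extends along (0, 1), (1, 0)), but C strictly increases along every unbounded feasible direction, so there is no improving ray and the minimum is attained at a vertex.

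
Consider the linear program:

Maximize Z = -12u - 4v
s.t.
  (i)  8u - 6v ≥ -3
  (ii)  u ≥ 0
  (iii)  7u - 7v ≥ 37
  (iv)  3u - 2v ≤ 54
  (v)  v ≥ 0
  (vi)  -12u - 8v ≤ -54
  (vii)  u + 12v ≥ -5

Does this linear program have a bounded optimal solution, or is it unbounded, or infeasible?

bounded optimum

Vertices and Z = -12u - 4v:
  (304/7, 267/7) → Z = -4716/7
  (37/7, 0) → Z = -444/7
  (18, 0) → Z = -216
The feasible region has finitely many vertices and no improving ray; the maximum is -444/7 at (37/7, 0).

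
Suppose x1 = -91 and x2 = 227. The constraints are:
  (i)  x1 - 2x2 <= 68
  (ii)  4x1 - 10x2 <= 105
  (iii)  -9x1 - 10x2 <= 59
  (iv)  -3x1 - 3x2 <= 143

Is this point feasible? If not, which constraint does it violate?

feasible

(i): -545 ≤ 68 ✓
(ii): -2634 ≤ 105 ✓
(iii): -1451 ≤ 59 ✓
(iv): -408 ≤ 143 ✓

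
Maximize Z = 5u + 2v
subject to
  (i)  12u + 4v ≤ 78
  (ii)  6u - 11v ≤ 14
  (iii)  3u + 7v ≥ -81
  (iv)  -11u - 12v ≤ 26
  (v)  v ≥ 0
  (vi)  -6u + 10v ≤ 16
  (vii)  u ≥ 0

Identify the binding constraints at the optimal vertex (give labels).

(i) and (vi)

Vertices and Z = 5u + 2v:
  (457/78, 25/13) → Z = 2585/78
  (179/36, 55/12) → Z = 1225/36
  (7/3, 0) → Z = 35/3
  (0, 0) → Z = 0
  (0, 8/5) → Z = 16/5

The maximum is at (179/36, 55/12). Substituting into each constraint, equality holds for (i) and (vi); the remaining constraints have slack.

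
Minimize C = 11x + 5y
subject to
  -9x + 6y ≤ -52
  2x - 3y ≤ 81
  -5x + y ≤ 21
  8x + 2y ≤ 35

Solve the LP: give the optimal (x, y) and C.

Vertices and C = 11x + 5y:
  (-178/21, -449/21) → C = -1401/7
  (157/33, -101/66) → C = 983/22
  (-144/13, -447/13) → C = -3819/13
  (267/28, -289/14) → C = 47/28

The optimum lies where 2x - 3y = 81 and -5x + y = 21.
Solving simultaneously gives x = -144/13, y = -447/13.

x = -144/13, y = -447/13, minimum C = -3819/13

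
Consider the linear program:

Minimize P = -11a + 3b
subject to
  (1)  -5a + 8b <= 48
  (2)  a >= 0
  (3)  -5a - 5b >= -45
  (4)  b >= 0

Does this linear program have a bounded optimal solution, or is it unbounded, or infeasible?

bounded optimum

Vertices and P = -11a + 3b:
  (0, 6) → P = 18
  (24/13, 93/13) → P = 15/13
  (0, 0) → P = 0
  (9, 0) → P = -99
The feasible region has finitely many vertices and no improving ray; the minimum is -99 at (9, 0).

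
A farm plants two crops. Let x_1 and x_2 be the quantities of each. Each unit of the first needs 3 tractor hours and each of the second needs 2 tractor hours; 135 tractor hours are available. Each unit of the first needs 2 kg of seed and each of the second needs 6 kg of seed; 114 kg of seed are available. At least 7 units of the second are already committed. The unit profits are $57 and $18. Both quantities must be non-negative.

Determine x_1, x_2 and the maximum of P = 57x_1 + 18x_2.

Corner points and P = 57x_1 + 18x_2:
  (0, 19) → P = 342
  (0, 7) → P = 126
  (36, 7) → P = 2178

At the optimal vertex, 2x_1 + 6x_2 = 114 and x_2 = 7.
Solving simultaneously gives x_1 = 36, x_2 = 7.

x_1 = 36, x_2 = 7, maximum P = 2178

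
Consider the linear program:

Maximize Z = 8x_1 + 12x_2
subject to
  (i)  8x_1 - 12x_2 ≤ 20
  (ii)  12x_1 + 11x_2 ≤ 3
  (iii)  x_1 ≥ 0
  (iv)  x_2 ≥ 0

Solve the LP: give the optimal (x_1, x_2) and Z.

Vertices and Z = 8x_1 + 12x_2:
  (0, 3/11) → Z = 36/11
  (1/4, 0) → Z = 2
  (0, 0) → Z = 0

At the optimal vertex, 12x_1 + 11x_2 = 3 and x_1 = 0.
Solving simultaneously gives x_1 = 0, x_2 = 3/11.

x_1 = 0, x_2 = 3/11, maximum Z = 36/11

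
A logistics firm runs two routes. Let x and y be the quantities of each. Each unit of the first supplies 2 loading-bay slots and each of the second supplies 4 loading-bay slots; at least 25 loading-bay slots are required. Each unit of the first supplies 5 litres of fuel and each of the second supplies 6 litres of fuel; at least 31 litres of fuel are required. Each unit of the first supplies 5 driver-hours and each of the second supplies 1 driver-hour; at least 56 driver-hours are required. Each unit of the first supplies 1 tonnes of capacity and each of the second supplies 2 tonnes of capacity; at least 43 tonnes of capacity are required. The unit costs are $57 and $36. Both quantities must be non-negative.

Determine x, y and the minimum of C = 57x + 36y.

x = 23/3, y = 53/3, minimum C = 1073

Vertices and C = 57x + 36y:
  (0, 56) → C = 2016
  (43, 0) → C = 2451
  (23/3, 53/3) → C = 1073
The feasible region is unbounded (it extends along (0, 1), (1, 0)), but C strictly increases along every unbounded feasible direction, so there is no improving ray and the minimum is attained at a vertex.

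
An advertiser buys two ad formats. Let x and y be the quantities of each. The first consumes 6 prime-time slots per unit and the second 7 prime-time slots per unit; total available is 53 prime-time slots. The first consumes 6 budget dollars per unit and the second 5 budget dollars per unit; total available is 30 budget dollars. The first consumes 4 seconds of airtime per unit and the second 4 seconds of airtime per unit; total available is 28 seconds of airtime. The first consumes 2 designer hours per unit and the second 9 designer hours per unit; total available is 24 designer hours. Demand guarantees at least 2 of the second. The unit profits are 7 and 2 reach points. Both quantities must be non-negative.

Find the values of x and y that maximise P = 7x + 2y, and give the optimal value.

x = 3, y = 2, maximum P = 25

Vertices and P = 7x + 2y:
  (0, 8/3) → P = 16/3
  (0, 2) → P = 4
  (3, 2) → P = 25

The binding constraints are 2x + 9y = 24 and y = 2.
Solving simultaneously gives x = 3, y = 2.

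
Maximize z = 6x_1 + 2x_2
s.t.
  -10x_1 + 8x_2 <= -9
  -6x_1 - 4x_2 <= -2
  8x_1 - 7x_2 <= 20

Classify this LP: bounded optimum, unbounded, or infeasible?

unbounded

From the feasible point (13/22, -17/44), moving in the direction (8, 10) keeps every constraint satisfied while z increases without bound.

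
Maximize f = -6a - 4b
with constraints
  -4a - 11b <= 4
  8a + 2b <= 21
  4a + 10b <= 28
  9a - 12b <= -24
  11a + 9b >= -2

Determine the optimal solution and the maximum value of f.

a = -136/37, b = 158/37, maximum f = 184/37

At the optimal vertex, 4a + 10b = 28 and 11a + 9b = -2.
Solving simultaneously gives a = -136/37, b = 158/37.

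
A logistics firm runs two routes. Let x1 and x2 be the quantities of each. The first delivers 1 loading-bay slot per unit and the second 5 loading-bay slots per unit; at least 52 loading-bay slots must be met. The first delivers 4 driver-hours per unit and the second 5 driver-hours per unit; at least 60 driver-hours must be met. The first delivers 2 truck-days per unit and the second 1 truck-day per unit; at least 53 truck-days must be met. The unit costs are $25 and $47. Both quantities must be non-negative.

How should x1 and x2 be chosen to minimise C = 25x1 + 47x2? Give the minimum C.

Vertices and C = 25x1 + 47x2:
  (0, 53) → C = 2491
  (52, 0) → C = 1300
  (71/3, 17/3) → C = 858
The feasible region is unbounded (it extends along (0, 1), (1, 0)), but C strictly increases along every unbounded feasible direction, so there is no improving ray and the minimum is attained at a vertex.

x1 = 71/3, x2 = 17/3, minimum C = 858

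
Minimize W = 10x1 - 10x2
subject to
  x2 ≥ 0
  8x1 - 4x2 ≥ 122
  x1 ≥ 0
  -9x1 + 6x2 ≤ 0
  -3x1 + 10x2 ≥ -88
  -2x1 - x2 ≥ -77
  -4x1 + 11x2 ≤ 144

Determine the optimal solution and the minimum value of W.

Extreme points and W = 10x1 - 10x2:
  (61/4, 0) → W = 305/2
  (88/3, 0) → W = 880/3
  (959/36, 205/9) → W = 695/18
  (858/23, 55/23) → W = 8030/23
  (703/26, 298/13) → W = 535/13

At the optimal vertex, 8x1 - 4x2 = 122 and -4x1 + 11x2 = 144.
Solving simultaneously gives x1 = 959/36, x2 = 205/9.

x1 = 959/36, x2 = 205/9, minimum W = 695/18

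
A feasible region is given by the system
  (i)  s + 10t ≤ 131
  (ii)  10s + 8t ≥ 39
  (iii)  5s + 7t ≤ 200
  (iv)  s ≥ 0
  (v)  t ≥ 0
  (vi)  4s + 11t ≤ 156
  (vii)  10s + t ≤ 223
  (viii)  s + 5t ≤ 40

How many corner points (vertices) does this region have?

Of the 28 pairwise boundary intersections, those satisfying every inequality are:
  (0, 39/8)
  (39/10, 0)
  (0, 8)
  (223/10, 0)
  (1075/49, 177/49)

5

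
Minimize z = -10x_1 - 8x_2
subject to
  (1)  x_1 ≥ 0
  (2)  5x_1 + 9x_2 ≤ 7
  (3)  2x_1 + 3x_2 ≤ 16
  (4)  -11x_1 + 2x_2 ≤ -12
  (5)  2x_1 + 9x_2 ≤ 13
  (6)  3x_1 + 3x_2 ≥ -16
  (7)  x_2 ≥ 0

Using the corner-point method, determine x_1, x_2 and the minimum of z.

x_1 = 7/5, x_2 = 0, minimum z = -14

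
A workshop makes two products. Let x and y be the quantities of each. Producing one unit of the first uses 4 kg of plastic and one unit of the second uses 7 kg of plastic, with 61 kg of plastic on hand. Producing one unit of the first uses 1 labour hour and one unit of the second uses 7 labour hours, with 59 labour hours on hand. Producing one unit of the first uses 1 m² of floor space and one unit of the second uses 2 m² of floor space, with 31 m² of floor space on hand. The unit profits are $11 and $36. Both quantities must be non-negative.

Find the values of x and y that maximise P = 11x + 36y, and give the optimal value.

Extreme points and P = 11x + 36y:
  (0, 0) → P = 0
  (0, 59/7) → P = 2124/7
  (61/4, 0) → P = 671/4
  (2/3, 25/3) → P = 922/3

At the optimal vertex, 4x + 7y = 61 and x + 7y = 59.
Solving simultaneously gives x = 2/3, y = 25/3.

x = 2/3, y = 25/3, maximum P = 922/3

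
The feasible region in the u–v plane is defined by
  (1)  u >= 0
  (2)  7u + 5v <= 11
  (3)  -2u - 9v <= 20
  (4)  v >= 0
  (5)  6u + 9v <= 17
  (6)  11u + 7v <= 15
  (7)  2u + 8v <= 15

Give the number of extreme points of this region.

5

The feasible vertices (each the meet of two boundaries and inside every other half-plane) are:
  (0, 0)
  (0, 15/8)
  (15/11, 0)
  (16/57, 97/57)
  (1/30, 28/15)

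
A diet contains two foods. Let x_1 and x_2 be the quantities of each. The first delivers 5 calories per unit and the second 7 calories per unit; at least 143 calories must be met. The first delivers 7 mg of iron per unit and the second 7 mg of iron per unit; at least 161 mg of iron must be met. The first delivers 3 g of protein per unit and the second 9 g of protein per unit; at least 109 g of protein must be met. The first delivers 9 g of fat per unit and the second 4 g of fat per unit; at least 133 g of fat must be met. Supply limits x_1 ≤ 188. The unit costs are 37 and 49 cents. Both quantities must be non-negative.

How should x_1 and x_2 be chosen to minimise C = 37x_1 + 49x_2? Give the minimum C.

Feasible corners and C = 37x_1 + 49x_2:
  (0, 133/4) → C = 6517/4
  (109/3, 0) → C = 4033/3
  (188, 0) → C = 6956
  (9, 14) → C = 1019
  (131/6, 29/6) → C = 3134/3
  (41/5, 74/5) → C = 5143/5
The feasible region is unbounded (it extends along (0, 1)), but C strictly increases along every unbounded feasible direction, so there is no improving ray and the minimum is attained at a vertex.

At the optimal vertex, 5x_1 + 7x_2 = 143 and 7x_1 + 7x_2 = 161.
Solving simultaneously gives x_1 = 9, x_2 = 14.

x_1 = 9, x_2 = 14, minimum C = 1019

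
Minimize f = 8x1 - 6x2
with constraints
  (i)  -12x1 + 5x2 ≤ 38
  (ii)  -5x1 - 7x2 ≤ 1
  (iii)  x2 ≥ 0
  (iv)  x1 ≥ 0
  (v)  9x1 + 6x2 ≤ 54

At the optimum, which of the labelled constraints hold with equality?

(i) and (v)

Feasible corners and f = 8x1 - 6x2:
  (0, 38/5) → f = -228/5
  (14/39, 110/13) → f = -1868/39
  (0, 0) → f = 0
  (6, 0) → f = 48

The minimum is at (14/39, 110/13). Substituting into each constraint, equality holds for (i) and (v); the remaining constraints have slack.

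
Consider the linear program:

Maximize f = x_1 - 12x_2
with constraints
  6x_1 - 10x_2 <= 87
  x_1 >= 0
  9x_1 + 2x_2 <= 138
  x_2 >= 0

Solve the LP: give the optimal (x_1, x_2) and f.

Corner points and f = x_1 - 12x_2:
  (259/17, 15/34) → f = 169/17
  (29/2, 0) → f = 29/2
  (0, 69) → f = -828
  (0, 0) → f = 0

The optimum lies where 6x_1 - 10x_2 = 87 and x_2 = 0.
Solving simultaneously gives x_1 = 29/2, x_2 = 0.

x_1 = 29/2, x_2 = 0, maximum f = 29/2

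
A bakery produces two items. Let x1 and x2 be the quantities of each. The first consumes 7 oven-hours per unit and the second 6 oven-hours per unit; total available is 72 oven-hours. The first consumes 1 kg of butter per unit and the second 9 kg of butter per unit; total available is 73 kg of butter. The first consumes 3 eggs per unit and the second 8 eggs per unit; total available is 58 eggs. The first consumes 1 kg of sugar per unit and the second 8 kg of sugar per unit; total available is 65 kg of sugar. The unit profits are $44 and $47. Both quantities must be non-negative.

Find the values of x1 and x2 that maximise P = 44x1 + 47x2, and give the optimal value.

x1 = 6, x2 = 5, maximum P = 499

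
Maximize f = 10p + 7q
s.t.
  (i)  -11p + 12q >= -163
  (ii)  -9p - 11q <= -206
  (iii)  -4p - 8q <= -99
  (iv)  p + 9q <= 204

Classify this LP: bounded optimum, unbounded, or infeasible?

bounded optimum

Vertices and f = 10p + 7q:
  (4265/229, 799/229) → f = 48243/229
  (1305/37, 2081/111) → f = 53717/111
  (-39/7, 163/7) → f = 751/7
The feasible region has finitely many vertices and no improving ray; the maximum is 53717/111 at (1305/37, 2081/111).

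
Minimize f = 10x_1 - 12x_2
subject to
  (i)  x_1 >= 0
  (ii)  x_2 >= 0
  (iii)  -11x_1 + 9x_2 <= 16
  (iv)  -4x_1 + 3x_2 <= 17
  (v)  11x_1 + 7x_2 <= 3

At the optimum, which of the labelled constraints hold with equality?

Feasible corners and f = 10x_1 - 12x_2:
  (0, 0) → f = 0
  (0, 3/7) → f = -36/7
  (3/11, 0) → f = 30/11

The minimum is at (0, 3/7). Substituting into each constraint, equality holds for (i) and (v); the remaining constraints have slack.

(i) and (v)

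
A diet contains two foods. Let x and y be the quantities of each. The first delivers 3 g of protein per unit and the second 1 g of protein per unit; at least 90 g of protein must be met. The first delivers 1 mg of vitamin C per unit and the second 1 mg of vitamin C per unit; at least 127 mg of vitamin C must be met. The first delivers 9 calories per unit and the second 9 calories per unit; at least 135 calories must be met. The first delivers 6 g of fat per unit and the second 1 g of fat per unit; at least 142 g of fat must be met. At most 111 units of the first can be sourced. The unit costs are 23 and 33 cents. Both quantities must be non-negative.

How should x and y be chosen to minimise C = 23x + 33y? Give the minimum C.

x = 111, y = 16, minimum C = 3081

Corner points and C = 23x + 33y:
  (0, 142) → C = 4686
  (3, 124) → C = 4161
  (111, 16) → C = 3081
The feasible region is unbounded (it extends along (0, 1)), but C strictly increases along every unbounded feasible direction, so there is no improving ray and the minimum is attained at a vertex.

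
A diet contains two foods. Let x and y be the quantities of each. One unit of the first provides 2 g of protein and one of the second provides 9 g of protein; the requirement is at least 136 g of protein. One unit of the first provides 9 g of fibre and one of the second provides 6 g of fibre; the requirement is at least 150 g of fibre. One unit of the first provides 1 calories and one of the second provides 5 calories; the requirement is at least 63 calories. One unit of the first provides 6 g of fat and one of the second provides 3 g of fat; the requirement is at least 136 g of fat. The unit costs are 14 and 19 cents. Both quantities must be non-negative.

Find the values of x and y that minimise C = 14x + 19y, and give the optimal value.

Feasible corners and C = 14x + 19y:
  (0, 136/3) → C = 2584/3
  (68, 0) → C = 952
  (17, 34/3) → C = 1360/3
The feasible region is unbounded (it extends along (0, 1), (1, 0)), but C strictly increases along every unbounded feasible direction, so there is no improving ray and the minimum is attained at a vertex.

x = 17, y = 34/3, minimum C = 1360/3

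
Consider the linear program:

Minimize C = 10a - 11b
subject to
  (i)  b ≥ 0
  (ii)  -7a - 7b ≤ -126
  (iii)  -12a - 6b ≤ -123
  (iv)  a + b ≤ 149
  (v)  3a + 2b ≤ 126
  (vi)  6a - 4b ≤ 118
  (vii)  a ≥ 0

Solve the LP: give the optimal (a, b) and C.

Extreme points and C = 10a - 11b:
  (18, 0) → C = 180
  (59/3, 0) → C = 590/3
  (5/2, 31/2) → C = -291/2
  (0, 41/2) → C = -451/2
  (185/6, 67/4) → C = 1489/12
  (0, 63) → C = -693

The optimum lies where 3a + 2b = 126 and a = 0.
Solving simultaneously gives a = 0, b = 63.

a = 0, b = 63, minimum C = -693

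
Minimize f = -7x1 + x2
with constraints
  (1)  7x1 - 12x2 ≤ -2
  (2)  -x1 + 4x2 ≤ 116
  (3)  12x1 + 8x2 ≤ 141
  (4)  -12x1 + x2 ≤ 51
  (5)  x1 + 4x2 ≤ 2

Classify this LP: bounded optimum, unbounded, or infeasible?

Extreme points and f = -7x1 + x2:
  (-610/137, -333/137) → f = 3937/137
  (2/5, 2/5) → f = -12/5
  (-202/49, 75/49) → f = 1489/49
The feasible region has finitely many vertices and no improving ray; the minimum is -12/5 at (2/5, 2/5).

bounded optimum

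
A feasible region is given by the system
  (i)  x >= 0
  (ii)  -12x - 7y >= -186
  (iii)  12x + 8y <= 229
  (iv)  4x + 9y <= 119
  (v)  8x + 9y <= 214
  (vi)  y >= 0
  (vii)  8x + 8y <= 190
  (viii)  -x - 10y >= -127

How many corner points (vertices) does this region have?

The feasible vertices (each the meet of two boundaries and inside every other half-plane) are:
  (0, 0)
  (0, 127/10)
  (841/80, 171/20)
  (31/2, 0)
  (47/31, 389/31)

5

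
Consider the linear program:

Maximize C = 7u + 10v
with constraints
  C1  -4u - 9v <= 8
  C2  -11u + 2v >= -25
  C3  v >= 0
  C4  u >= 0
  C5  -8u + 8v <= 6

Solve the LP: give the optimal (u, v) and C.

Extreme points and C = 7u + 10v:
  (25/11, 0) → C = 175/11
  (53/18, 133/36) → C = 518/9
  (0, 0) → C = 0
  (0, 3/4) → C = 15/2

u = 53/18, v = 133/36, maximum C = 518/9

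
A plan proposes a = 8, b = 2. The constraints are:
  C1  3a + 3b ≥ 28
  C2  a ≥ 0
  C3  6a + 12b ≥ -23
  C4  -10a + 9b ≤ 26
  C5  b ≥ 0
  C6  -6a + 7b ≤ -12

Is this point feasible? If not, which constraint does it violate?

feasible

C1: 30 ≥ 28 ✓
C2: 8 ≥ 0 ✓
C3: 72 ≥ -23 ✓
C4: -62 ≤ 26 ✓
C5: 2 ≥ 0 ✓
C6: -34 ≤ -12 ✓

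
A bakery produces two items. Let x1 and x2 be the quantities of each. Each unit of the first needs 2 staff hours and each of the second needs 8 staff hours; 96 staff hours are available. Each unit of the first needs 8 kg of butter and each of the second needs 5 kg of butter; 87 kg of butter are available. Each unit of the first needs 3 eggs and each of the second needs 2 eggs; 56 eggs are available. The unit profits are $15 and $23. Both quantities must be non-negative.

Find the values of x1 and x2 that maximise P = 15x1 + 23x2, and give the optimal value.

Vertices and P = 15x1 + 23x2:
  (0, 0) → P = 0
  (0, 12) → P = 276
  (87/8, 0) → P = 1305/8
  (4, 11) → P = 313

The binding constraints are 2x1 + 8x2 = 96 and 8x1 + 5x2 = 87.
Solving simultaneously gives x1 = 4, x2 = 11.

x1 = 4, x2 = 11, maximum P = 313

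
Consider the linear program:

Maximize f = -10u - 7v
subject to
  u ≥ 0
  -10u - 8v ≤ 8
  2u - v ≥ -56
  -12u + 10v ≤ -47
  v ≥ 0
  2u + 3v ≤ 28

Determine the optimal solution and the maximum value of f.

Extreme points and f = -10u - 7v:
  (47/12, 0) → f = -235/6
  (421/56, 121/28) → f = -738/7
  (14, 0) → f = -140

u = 47/12, v = 0, maximum f = -235/6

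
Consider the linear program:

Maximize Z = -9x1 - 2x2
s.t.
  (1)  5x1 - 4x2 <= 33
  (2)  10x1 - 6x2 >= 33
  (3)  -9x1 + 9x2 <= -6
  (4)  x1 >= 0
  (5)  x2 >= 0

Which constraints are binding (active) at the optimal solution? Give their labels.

Feasible corners and Z = -9x1 - 2x2:
  (91/3, 89/3) → Z = -997/3
  (33/5, 0) → Z = -297/5
  (29/4, 79/12) → Z = -941/12
  (33/10, 0) → Z = -297/10

The maximum is at (33/10, 0). Substituting into each constraint, equality holds for (2) and (5); the remaining constraints have slack.

(2) and (5)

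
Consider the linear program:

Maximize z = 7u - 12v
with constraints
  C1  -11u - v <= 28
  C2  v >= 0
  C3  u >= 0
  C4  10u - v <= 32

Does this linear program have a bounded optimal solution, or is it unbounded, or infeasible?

bounded optimum

Corner points and z = 7u - 12v:
  (0, 0) → z = 0
  (16/5, 0) → z = 112/5
The feasible region has finitely many vertices and no improving ray; the maximum is 112/5 at (16/5, 0).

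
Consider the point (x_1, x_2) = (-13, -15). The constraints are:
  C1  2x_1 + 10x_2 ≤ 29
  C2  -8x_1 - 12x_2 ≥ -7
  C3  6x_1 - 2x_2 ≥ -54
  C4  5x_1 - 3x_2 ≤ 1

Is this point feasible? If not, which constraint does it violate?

C1: -176 ≤ 29 ✓
C2: 284 ≥ -7 ✓
C3: -48 ≥ -54 ✓
C4: -20 ≤ 1 ✓

feasible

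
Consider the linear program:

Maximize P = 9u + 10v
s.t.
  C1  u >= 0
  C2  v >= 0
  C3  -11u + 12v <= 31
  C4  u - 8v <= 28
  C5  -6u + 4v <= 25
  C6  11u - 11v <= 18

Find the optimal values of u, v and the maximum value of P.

Feasible corners and P = 9u + 10v:
  (0, 0) → P = 0
  (0, 31/12) → P = 155/6
  (18/11, 0) → P = 162/11
  (557/11, 49) → P = 10403/11

u = 557/11, v = 49, maximum P = 10403/11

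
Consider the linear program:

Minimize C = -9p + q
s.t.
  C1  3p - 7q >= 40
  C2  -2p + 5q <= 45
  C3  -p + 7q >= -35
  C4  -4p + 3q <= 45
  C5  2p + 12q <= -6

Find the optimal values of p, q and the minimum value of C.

Vertices and C = -9p + q:
  (5/2, -65/14) → C = -190/7
  (219/25, -49/25) → C = -404/5
  (189/13, -38/13) → C = -1739/13

The optimum lies where -p + 7q = -35 and 2p + 12q = -6.
Solving simultaneously gives p = 189/13, q = -38/13.

p = 189/13, q = -38/13, minimum C = -1739/13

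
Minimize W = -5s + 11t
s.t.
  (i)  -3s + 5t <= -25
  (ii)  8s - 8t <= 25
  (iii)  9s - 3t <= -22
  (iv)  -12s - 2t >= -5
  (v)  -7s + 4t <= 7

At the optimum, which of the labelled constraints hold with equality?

Corner points and W = -5s + 11t:
  (-185/36, -97/12) → W = -569/9
  (-135/23, -196/23) → W = -1481/23
  (-251/48, -401/48) → W = -263/4
  (-13/2, -77/8) → W = -587/8

The minimum is at (-13/2, -77/8). Substituting into each constraint, equality holds for (ii) and (v); the remaining constraints have slack.

(ii) and (v)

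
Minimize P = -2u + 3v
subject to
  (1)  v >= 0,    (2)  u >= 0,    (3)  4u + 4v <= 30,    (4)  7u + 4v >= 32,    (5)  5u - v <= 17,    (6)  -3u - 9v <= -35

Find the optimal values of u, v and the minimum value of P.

u = 47/12, v = 31/12, minimum P = -1/12

Vertices and P = -2u + 3v:
  (2/3, 41/6) → P = 115/6
  (49/12, 41/12) → P = 25/12
  (148/51, 149/51) → P = 151/51
  (47/12, 31/12) → P = -1/12

The optimum lies where 5u - v = 17 and -3u - 9v = -35.
Solving simultaneously gives u = 47/12, v = 31/12.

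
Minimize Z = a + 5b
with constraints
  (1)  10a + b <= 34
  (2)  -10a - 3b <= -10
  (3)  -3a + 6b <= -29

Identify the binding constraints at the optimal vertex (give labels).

Feasible corners and Z = a + 5b:
  (23/5, -12) → Z = -277/5
  (233/63, -188/63) → Z = -101/9
  (49/23, -260/69) → Z = -1153/69

The minimum is at (23/5, -12). Substituting into each constraint, equality holds for (1) and (2); the remaining constraints have slack.

(1) and (2)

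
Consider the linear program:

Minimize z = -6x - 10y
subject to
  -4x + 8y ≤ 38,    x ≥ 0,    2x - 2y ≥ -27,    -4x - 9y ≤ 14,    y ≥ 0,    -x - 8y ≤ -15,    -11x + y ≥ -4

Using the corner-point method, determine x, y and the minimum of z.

x = 5/6, y = 31/6, minimum z = -170/3

Corner points and z = -6x - 10y:
  (0, 19/4) → z = -95/2
  (5/6, 31/6) → z = -170/3
  (0, 15/8) → z = -75/4
  (47/89, 161/89) → z = -1892/89

The optimum lies where -4x + 8y = 38 and -11x + y = -4.
Solving simultaneously gives x = 5/6, y = 31/6.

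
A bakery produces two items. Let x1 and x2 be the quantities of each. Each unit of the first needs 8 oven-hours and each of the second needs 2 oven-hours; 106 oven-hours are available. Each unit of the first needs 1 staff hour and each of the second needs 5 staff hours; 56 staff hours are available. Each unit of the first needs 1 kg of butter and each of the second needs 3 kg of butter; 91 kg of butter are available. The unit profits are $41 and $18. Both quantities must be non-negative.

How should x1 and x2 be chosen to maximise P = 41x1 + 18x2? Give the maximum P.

Vertices and P = 41x1 + 18x2:
  (0, 0) → P = 0
  (0, 56/5) → P = 1008/5
  (53/4, 0) → P = 2173/4
  (11, 9) → P = 613

x1 = 11, x2 = 9, maximum P = 613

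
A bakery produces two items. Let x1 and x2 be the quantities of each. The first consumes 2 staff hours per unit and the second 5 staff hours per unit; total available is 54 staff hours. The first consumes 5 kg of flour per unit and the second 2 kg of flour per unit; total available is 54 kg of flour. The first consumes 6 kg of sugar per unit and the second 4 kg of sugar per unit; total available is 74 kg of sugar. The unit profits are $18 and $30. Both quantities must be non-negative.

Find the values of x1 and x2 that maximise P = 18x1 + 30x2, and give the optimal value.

x1 = 7, x2 = 8, maximum P = 366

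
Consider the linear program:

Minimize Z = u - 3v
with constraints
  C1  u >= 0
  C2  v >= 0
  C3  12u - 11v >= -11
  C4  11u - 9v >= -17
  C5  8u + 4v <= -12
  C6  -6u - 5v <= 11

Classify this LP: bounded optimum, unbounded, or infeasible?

infeasible

The boundaries u = 0 and v = 0 meet at (0, 0), but that point violates 8u + 4v ≤ -12. Every candidate vertex is excluded by some other constraint, so the feasible region is empty.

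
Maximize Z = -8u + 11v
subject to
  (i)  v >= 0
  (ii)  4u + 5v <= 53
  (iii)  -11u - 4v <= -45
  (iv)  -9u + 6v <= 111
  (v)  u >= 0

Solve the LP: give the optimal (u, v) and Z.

u = 1/3, v = 31/3, maximum Z = 111

Vertices and Z = -8u + 11v:
  (53/4, 0) → Z = -106
  (45/11, 0) → Z = -360/11
  (1/3, 31/3) → Z = 111

The optimum lies where 4u + 5v = 53 and -11u - 4v = -45.
Solving simultaneously gives u = 1/3, v = 31/3.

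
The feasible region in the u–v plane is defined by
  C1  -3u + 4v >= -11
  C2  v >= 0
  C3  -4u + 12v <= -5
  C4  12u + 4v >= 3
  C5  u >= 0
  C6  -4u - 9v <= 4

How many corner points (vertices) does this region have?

The feasible vertices (each the meet of two boundaries and inside every other half-plane) are:
  (11/3, 0)
  (28/5, 29/20)
  (5/4, 0)

3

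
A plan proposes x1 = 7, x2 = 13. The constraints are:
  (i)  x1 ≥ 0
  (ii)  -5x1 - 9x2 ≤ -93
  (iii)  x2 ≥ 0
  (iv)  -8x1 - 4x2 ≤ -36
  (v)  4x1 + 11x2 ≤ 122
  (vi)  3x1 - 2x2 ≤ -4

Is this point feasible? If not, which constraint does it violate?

Constraint (v): 4x1 + 11x2 = 171, which is not ≤ 122. All other constraints are satisfied.

not feasible — violates (v)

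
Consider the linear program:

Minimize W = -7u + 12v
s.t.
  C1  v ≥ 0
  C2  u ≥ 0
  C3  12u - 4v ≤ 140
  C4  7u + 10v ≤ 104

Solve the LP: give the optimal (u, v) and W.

u = 35/3, v = 0, minimum W = -245/3

Extreme points and W = -7u + 12v:
  (0, 0) → W = 0
  (35/3, 0) → W = -245/3
  (0, 52/5) → W = 624/5
  (454/37, 67/37) → W = -2374/37

The binding constraints are v = 0 and 12u - 4v = 140.
Solving simultaneously gives u = 35/3, v = 0.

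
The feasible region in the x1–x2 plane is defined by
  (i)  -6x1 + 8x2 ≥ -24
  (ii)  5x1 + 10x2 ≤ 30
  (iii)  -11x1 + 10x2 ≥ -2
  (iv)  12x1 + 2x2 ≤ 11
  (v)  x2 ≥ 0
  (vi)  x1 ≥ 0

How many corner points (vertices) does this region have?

Pairwise boundary intersections that survive every other constraint:
  (5/11, 61/22)
  (0, 3)
  (57/71, 97/142)
  (2/11, 0)
  (0, 0)

5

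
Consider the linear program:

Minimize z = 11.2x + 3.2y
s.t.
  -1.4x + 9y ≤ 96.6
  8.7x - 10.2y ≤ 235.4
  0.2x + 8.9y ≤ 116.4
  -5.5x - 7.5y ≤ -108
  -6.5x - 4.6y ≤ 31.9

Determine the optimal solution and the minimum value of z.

Corner points and z = 11.2x + 3.2y:
  (303/23, 294/23) → z = 21672/115
  (33/8, 91/8) → z = 413/5
  (328234/7947, 96560/7947) → z = 19926064/39735
  (19114/809, -7102/2427) → z = 619504/2427

The optimum lies where -1.4x + 9y = 96.6 and -5.5x - 7.5y = -108.
Solving simultaneously gives x = 33/8, y = 91/8.

x = 4.125, y = 11.375, minimum z = 82.6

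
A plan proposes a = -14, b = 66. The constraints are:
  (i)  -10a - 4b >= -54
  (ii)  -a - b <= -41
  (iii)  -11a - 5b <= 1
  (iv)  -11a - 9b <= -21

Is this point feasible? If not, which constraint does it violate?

not feasible — violates (i)

Constraint (i): -10a - 4b = -124, which is not ≥ -54. All other constraints are satisfied.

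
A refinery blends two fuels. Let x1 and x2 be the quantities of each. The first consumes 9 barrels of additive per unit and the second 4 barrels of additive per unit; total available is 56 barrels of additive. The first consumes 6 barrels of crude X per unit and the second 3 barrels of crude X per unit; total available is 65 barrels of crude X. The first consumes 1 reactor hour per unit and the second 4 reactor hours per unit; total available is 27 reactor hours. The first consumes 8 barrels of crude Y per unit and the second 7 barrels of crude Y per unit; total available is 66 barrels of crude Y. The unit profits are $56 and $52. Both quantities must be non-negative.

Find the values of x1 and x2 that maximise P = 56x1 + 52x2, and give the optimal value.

x1 = 3, x2 = 6, maximum P = 480

Vertices and P = 56x1 + 52x2:
  (0, 0) → P = 0
  (0, 27/4) → P = 351
  (56/9, 0) → P = 3136/9
  (128/31, 146/31) → P = 14760/31
  (3, 6) → P = 480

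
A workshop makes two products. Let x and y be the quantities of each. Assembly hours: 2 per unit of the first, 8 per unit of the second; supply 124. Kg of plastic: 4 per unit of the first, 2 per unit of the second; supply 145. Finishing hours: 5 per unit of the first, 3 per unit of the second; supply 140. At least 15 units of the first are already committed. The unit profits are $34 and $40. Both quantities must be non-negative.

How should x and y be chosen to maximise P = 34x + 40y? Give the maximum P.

x = 22, y = 10, maximum P = 1148

The optimum lies where 2x + 8y = 124 and 5x + 3y = 140.
Solving simultaneously gives x = 22, y = 10.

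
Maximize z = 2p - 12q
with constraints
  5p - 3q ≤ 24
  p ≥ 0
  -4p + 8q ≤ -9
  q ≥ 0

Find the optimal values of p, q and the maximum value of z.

p = 24/5, q = 0, maximum z = 48/5

Corner points and z = 2p - 12q:
  (165/28, 51/28) → z = -141/14
  (24/5, 0) → z = 48/5
  (9/4, 0) → z = 9/2

The optimum lies where 5p - 3q = 24 and q = 0.
Solving simultaneously gives p = 24/5, q = 0.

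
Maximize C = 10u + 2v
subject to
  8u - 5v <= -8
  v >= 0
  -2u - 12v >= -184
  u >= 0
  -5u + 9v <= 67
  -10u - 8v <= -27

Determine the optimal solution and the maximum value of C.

Feasible corners and C = 10u + 2v:
  (263/47, 496/47) → C = 3622/47
  (71/114, 148/57) → C = 217/19
  (0, 67/9) → C = 134/9
  (0, 27/8) → C = 27/4

At the optimal vertex, 8u - 5v = -8 and -5u + 9v = 67.
Solving simultaneously gives u = 263/47, v = 496/47.

u = 263/47, v = 496/47, maximum C = 3622/47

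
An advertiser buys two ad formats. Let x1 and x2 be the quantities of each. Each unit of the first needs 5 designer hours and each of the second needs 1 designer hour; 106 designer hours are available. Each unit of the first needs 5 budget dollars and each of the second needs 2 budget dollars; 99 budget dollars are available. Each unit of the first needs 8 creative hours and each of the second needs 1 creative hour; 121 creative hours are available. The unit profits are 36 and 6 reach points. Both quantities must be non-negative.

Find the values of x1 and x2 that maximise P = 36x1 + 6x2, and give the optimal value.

The optimum lies where 5x1 + 2x2 = 99 and 8x1 + x2 = 121.
Solving simultaneously gives x1 = 13, x2 = 17.

x1 = 13, x2 = 17, maximum P = 570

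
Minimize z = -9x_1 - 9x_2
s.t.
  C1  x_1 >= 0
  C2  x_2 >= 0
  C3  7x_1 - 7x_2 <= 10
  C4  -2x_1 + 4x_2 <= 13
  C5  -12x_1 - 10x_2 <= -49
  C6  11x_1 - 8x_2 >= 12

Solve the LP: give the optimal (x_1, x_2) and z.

x_1 = 131/14, x_2 = 111/14, minimum z = -1089/7

Extreme points and z = -9x_1 - 9x_2:
  (131/14, 111/14) → z = -1089/7
  (443/154, 223/154) → z = -2997/77
  (38/7, 167/28) → z = -2871/28
  (256/103, 395/206) → z = -8163/206

The binding constraints are 7x_1 - 7x_2 = 10 and -2x_1 + 4x_2 = 13.
Solving simultaneously gives x_1 = 131/14, x_2 = 111/14.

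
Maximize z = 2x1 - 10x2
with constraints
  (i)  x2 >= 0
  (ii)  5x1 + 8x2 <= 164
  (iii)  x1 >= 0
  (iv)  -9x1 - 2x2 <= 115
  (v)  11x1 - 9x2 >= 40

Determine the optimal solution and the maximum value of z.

x1 = 164/5, x2 = 0, maximum z = 328/5

Feasible corners and z = 2x1 - 10x2:
  (164/5, 0) → z = 328/5
  (40/11, 0) → z = 80/11
  (1796/133, 1604/133) → z = -12448/133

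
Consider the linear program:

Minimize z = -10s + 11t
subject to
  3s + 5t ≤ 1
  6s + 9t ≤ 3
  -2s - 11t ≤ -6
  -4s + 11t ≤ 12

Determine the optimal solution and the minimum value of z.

s = -19/23, t = 16/23, minimum z = 366/23

The optimum lies where 3s + 5t = 1 and -2s - 11t = -6.
Solving simultaneously gives s = -19/23, t = 16/23.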